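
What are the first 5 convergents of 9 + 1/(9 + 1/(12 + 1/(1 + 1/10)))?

Using the convergent recurrence p_i = a_i*p_{i-1} + p_{i-2}, q_i = a_i*q_{i-1} + q_{i-2} with p_{-2}=0, p_{-1}=1, q_{-2}=1, q_{-1}=0:
  i=0: a_0=9, p_0 = 9*1 + 0 = 9, q_0 = 9*0 + 1 = 1.
  i=1: a_1=9, p_1 = 9*9 + 1 = 82, q_1 = 9*1 + 0 = 9.
  i=2: a_2=12, p_2 = 12*82 + 9 = 993, q_2 = 12*9 + 1 = 109.
  i=3: a_3=1, p_3 = 1*993 + 82 = 1075, q_3 = 1*109 + 9 = 118.
  i=4: a_4=10, p_4 = 10*1075 + 993 = 11743, q_4 = 10*118 + 109 = 1289.

9/1, 82/9, 993/109, 1075/118, 11743/1289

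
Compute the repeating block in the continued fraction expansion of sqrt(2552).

Write x_i = (sqrt(2552) + m_i)/d_i with (m_0, d_0) = (0, 1). a_0 = floor(sqrt(2552)) = 50, since 50^2 = 2500 <= 2552 < 2601 = 51^2.
Iterate m_{i+1} = d_i*a_i - m_i, d_{i+1} = (2552 - m_{i+1}^2)/d_i, a_{i+1} = floor((a_0 + m_{i+1})/d_{i+1}):
  m_1 = 1*50 - 0 = 50, d_1 = (2552 - 50^2)/1 = 52/1 = 52, a_1 = floor((50 + 50)/52) = 1.
  m_2 = 52*1 - 50 = 2, d_2 = (2552 - 2^2)/52 = 2548/52 = 49, a_2 = floor((50 + 2)/49) = 1.
  m_3 = 49*1 - 2 = 47, d_3 = (2552 - 47^2)/49 = 343/49 = 7, a_3 = floor((50 + 47)/7) = 13.
  m_4 = 7*13 - 47 = 44, d_4 = (2552 - 44^2)/7 = 616/7 = 88, a_4 = floor((50 + 44)/88) = 1.
  m_5 = 88*1 - 44 = 44, d_5 = (2552 - 44^2)/88 = 616/88 = 7, a_5 = floor((50 + 44)/7) = 13.
  m_6 = 7*13 - 44 = 47, d_6 = (2552 - 47^2)/7 = 343/7 = 49, a_6 = floor((50 + 47)/49) = 1.
  m_7 = 49*1 - 47 = 2, d_7 = (2552 - 2^2)/49 = 2548/49 = 52, a_7 = floor((50 + 2)/52) = 1.
  m_8 = 52*1 - 2 = 50, d_8 = (2552 - 50^2)/52 = 52/52 = 1, a_8 = floor((50 + 50)/1) = 100.
  m_9 = 1*100 - 50 = 50, d_9 = (2552 - 50^2)/1 = 52/1 = 52: (m_9, d_9) = (m_1, d_1) = (50, 52), so from here the quotients repeat a_1, ..., a_8; the period length is 8.
Hence the expansion of sqrt(2552) is a_0 = 50 followed by the repeating block 1, 1, 13, 1, 13, 1, 1, 100 (period 8).

[50; (1, 1, 13, 1, 13, 1, 1, 100)]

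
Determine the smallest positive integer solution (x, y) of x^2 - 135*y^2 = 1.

First expand sqrt(135) as a continued fraction. With x_i = (sqrt(135) + m_i)/d_i and (m_0, d_0) = (0, 1): a_0 = floor(sqrt(135)) = 11, since 11^2 = 121 <= 135 < 144 = 12^2.
Iterate m_{i+1} = d_i*a_i - m_i, d_{i+1} = (135 - m_{i+1}^2)/d_i, a_{i+1} = floor((a_0 + m_{i+1})/d_{i+1}):
  m_1 = 1*11 - 0 = 11, d_1 = (135 - 11^2)/1 = 14/1 = 14, a_1 = floor((11 + 11)/14) = 1.
  m_2 = 14*1 - 11 = 3, d_2 = (135 - 3^2)/14 = 126/14 = 9, a_2 = floor((11 + 3)/9) = 1.
  m_3 = 9*1 - 3 = 6, d_3 = (135 - 6^2)/9 = 99/9 = 11, a_3 = floor((11 + 6)/11) = 1.
  m_4 = 11*1 - 6 = 5, d_4 = (135 - 5^2)/11 = 110/11 = 10, a_4 = floor((11 + 5)/10) = 1.
  m_5 = 10*1 - 5 = 5, d_5 = (135 - 5^2)/10 = 110/10 = 11, a_5 = floor((11 + 5)/11) = 1.
  m_6 = 11*1 - 5 = 6, d_6 = (135 - 6^2)/11 = 99/11 = 9, a_6 = floor((11 + 6)/9) = 1.
  m_7 = 9*1 - 6 = 3, d_7 = (135 - 3^2)/9 = 126/9 = 14, a_7 = floor((11 + 3)/14) = 1.
  m_8 = 14*1 - 3 = 11, d_8 = (135 - 11^2)/14 = 14/14 = 1, a_8 = floor((11 + 11)/1) = 22.
  m_9 = 1*22 - 11 = 11, d_9 = (135 - 11^2)/1 = 14/1 = 14: (m_9, d_9) = (m_1, d_1) = (11, 14), so from here the quotients repeat a_1, ..., a_8; the period length is 8.
So sqrt(135) = [11; (1, 1, 1, 1, 1, 1, 1, 22)] with period length k = 8.
k is even, so the fundamental solution of x^2 - 135y^2 = 1 is (p_{k-1}, q_{k-1}) = (p_7, q_7); compute convergents through index 7.
Convergents (p_i = a_i*p_{i-1} + p_{i-2}, q_i = a_i*q_{i-1} + q_{i-2} with p_{-2}=0, p_{-1}=1, q_{-2}=1, q_{-1}=0):
  i=0: a_0=11, p_0 = 11*1 + 0 = 11, q_0 = 11*0 + 1 = 1.
  i=1: a_1=1, p_1 = 1*11 + 1 = 12, q_1 = 1*1 + 0 = 1.
  i=2: a_2=1, p_2 = 1*12 + 11 = 23, q_2 = 1*1 + 1 = 2.
  i=3: a_3=1, p_3 = 1*23 + 12 = 35, q_3 = 1*2 + 1 = 3.
  i=4: a_4=1, p_4 = 1*35 + 23 = 58, q_4 = 1*3 + 2 = 5.
  i=5: a_5=1, p_5 = 1*58 + 35 = 93, q_5 = 1*5 + 3 = 8.
  i=6: a_6=1, p_6 = 1*93 + 58 = 151, q_6 = 1*8 + 5 = 13.
  i=7: a_7=1, p_7 = 1*151 + 93 = 244, q_7 = 1*13 + 8 = 21.
Check: 244^2 - 135*21^2 = 59536 - 59535 = 1, so (x, y) = (244, 21) solves the equation, and by the theorem it is the least positive solution.

(x, y) = (244, 21)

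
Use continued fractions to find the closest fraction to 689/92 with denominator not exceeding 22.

15/2

Expand x = 689/92 as a continued fraction with the Euclidean algorithm:
  689 = 7*92 + 45, so a_0 = 7.
  92 = 2*45 + 2, so a_1 = 2.
  45 = 22*2 + 1, so a_2 = 22.
  2 = 2*1 + 0, so a_3 = 2.
so x = [7; 2, 22, 2].
Convergents (p_i = a_i*p_{i-1} + p_{i-2}, q_i = a_i*q_{i-1} + q_{i-2} with p_{-2}=0, p_{-1}=1, q_{-2}=1, q_{-1}=0), until the denominator exceeds 22:
  i=0: a_0=7, p_0 = 7*1 + 0 = 7, q_0 = 7*0 + 1 = 1.
  i=1: a_1=2, p_1 = 2*7 + 1 = 15, q_1 = 2*1 + 0 = 2.
  i=2: a_2=22, p_2 = 22*15 + 7 = 337, q_2 = 22*2 + 1 = 45.
q_2 = 45 > 22, so the last convergent with denominator <= 22 is p_1/q_1 = 15/2.
The closest fraction with denominator <= 22 is either p_1/q_1 or the intermediate fraction (k*p_1 + p_0)/(k*q_1 + q_0) with the largest k >= 1 whose denominator stays <= 22; these approach x as k grows, and every other convergent or intermediate fraction in range is farther away.
Largest k: floor((22 - q_0)/q_1) = floor((22 - 1)/2) = 10.
That gives (10*15 + 7)/(10*2 + 1) = 157/21.
Compare the errors: |x - 15/2| = |689*2 - 15*92|/(92*2) = 2/184, and |x - 157/21| = |689*21 - 157*92|/(92*21) = 25/1932.
Cross-multiplying, 2*1932 = 3864 < 4600 = 25*184, so 2/184 is smaller: the convergent 15/2 is closer to x than 157/21.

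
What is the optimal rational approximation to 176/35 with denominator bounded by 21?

Expand x = 176/35 as a continued fraction with the Euclidean algorithm:
  176 = 5*35 + 1, so a_0 = 5.
  35 = 35*1 + 0, so a_1 = 35.
so x = [5; 35].
Convergents (p_i = a_i*p_{i-1} + p_{i-2}, q_i = a_i*q_{i-1} + q_{i-2} with p_{-2}=0, p_{-1}=1, q_{-2}=1, q_{-1}=0), until the denominator exceeds 21:
  i=0: a_0=5, p_0 = 5*1 + 0 = 5, q_0 = 5*0 + 1 = 1.
  i=1: a_1=35, p_1 = 35*5 + 1 = 176, q_1 = 35*1 + 0 = 35.
q_1 = 35 > 21, so the last convergent with denominator <= 21 is p_0/q_0 = 5/1.
The closest fraction with denominator <= 21 is either p_0/q_0 or the intermediate fraction (k*p_0 + p_{-1})/(k*q_0 + q_{-1}) with the largest k >= 1 whose denominator stays <= 21; these approach x as k grows, and every other convergent or intermediate fraction in range is farther away.
Largest k: floor((21 - q_{-1})/q_0) = floor((21 - 0)/1) = 21 (using the seeds p_{-1} = 1, q_{-1} = 0).
That gives (21*5 + 1)/(21*1 + 0) = 106/21.
Compare the errors: |x - 5/1| = |176*1 - 5*35|/(35*1) = 1/35, and |x - 106/21| = |176*21 - 106*35|/(35*21) = 14/735.
Cross-multiplying, 14*35 = 490 < 735 = 1*735, so 14/735 is smaller: the intermediate fraction 106/21 is closer to x than 5/1.

106/21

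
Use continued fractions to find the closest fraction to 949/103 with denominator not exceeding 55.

129/14

Expand x = 949/103 as a continued fraction with the Euclidean algorithm:
  949 = 9*103 + 22, so a_0 = 9.
  103 = 4*22 + 15, so a_1 = 4.
  22 = 1*15 + 7, so a_2 = 1.
  15 = 2*7 + 1, so a_3 = 2.
  7 = 7*1 + 0, so a_4 = 7.
so x = [9; 4, 1, 2, 7].
Convergents (p_i = a_i*p_{i-1} + p_{i-2}, q_i = a_i*q_{i-1} + q_{i-2} with p_{-2}=0, p_{-1}=1, q_{-2}=1, q_{-1}=0), until the denominator exceeds 55:
  i=0: a_0=9, p_0 = 9*1 + 0 = 9, q_0 = 9*0 + 1 = 1.
  i=1: a_1=4, p_1 = 4*9 + 1 = 37, q_1 = 4*1 + 0 = 4.
  i=2: a_2=1, p_2 = 1*37 + 9 = 46, q_2 = 1*4 + 1 = 5.
  i=3: a_3=2, p_3 = 2*46 + 37 = 129, q_3 = 2*5 + 4 = 14.
  i=4: a_4=7, p_4 = 7*129 + 46 = 949, q_4 = 7*14 + 5 = 103.
q_4 = 103 > 55, so the last convergent with denominator <= 55 is p_3/q_3 = 129/14.
The closest fraction with denominator <= 55 is either p_3/q_3 or the intermediate fraction (k*p_3 + p_2)/(k*q_3 + q_2) with the largest k >= 1 whose denominator stays <= 55; these approach x as k grows, and every other convergent or intermediate fraction in range is farther away.
Largest k: floor((55 - q_2)/q_3) = floor((55 - 5)/14) = 3.
That gives (3*129 + 46)/(3*14 + 5) = 433/47.
Compare the errors: |x - 129/14| = |949*14 - 129*103|/(103*14) = 1/1442, and |x - 433/47| = |949*47 - 433*103|/(103*47) = 4/4841.
Cross-multiplying, 1*4841 = 4841 < 5768 = 4*1442, so 1/1442 is smaller: the convergent 129/14 is closer to x than 433/47.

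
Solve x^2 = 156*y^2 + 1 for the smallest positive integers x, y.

First expand sqrt(156) as a continued fraction. With x_i = (sqrt(156) + m_i)/d_i and (m_0, d_0) = (0, 1): a_0 = floor(sqrt(156)) = 12, since 12^2 = 144 <= 156 < 169 = 13^2.
Iterate m_{i+1} = d_i*a_i - m_i, d_{i+1} = (156 - m_{i+1}^2)/d_i, a_{i+1} = floor((a_0 + m_{i+1})/d_{i+1}):
  m_1 = 1*12 - 0 = 12, d_1 = (156 - 12^2)/1 = 12/1 = 12, a_1 = floor((12 + 12)/12) = 2.
  m_2 = 12*2 - 12 = 12, d_2 = (156 - 12^2)/12 = 12/12 = 1, a_2 = floor((12 + 12)/1) = 24.
  m_3 = 1*24 - 12 = 12, d_3 = (156 - 12^2)/1 = 12/1 = 12: (m_3, d_3) = (m_1, d_1) = (12, 12), so from here the quotients repeat a_1, a_2; the period length is 2.
So sqrt(156) = [12; (2, 24)] with period length k = 2.
k is even, so the fundamental solution of x^2 - 156y^2 = 1 is (p_{k-1}, q_{k-1}) = (p_1, q_1); compute convergents through index 1.
Convergents (p_i = a_i*p_{i-1} + p_{i-2}, q_i = a_i*q_{i-1} + q_{i-2} with p_{-2}=0, p_{-1}=1, q_{-2}=1, q_{-1}=0):
  i=0: a_0=12, p_0 = 12*1 + 0 = 12, q_0 = 12*0 + 1 = 1.
  i=1: a_1=2, p_1 = 2*12 + 1 = 25, q_1 = 2*1 + 0 = 2.
Check: 25^2 - 156*2^2 = 625 - 624 = 1, so (x, y) = (25, 2) solves the equation, and by the theorem it is the least positive solution.

(x, y) = (25, 2)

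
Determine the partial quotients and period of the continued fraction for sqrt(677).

[26; (52)]

Write x_i = (sqrt(677) + m_i)/d_i with (m_0, d_0) = (0, 1). a_0 = floor(sqrt(677)) = 26, since 26^2 = 676 <= 677 < 729 = 27^2.
Iterate m_{i+1} = d_i*a_i - m_i, d_{i+1} = (677 - m_{i+1}^2)/d_i, a_{i+1} = floor((a_0 + m_{i+1})/d_{i+1}):
  m_1 = 1*26 - 0 = 26, d_1 = (677 - 26^2)/1 = 1/1 = 1, a_1 = floor((26 + 26)/1) = 52.
  m_2 = 1*52 - 26 = 26, d_2 = (677 - 26^2)/1 = 1/1 = 1: (m_2, d_2) = (m_1, d_1) = (26, 1), so from here the quotient a_1 repeats; the period length is 1.
Hence the expansion of sqrt(677) is a_0 = 26 followed by the repeating block 52 (period 1).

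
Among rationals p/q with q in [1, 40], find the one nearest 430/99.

139/32

Expand x = 430/99 as a continued fraction with the Euclidean algorithm:
  430 = 4*99 + 34, so a_0 = 4.
  99 = 2*34 + 31, so a_1 = 2.
  34 = 1*31 + 3, so a_2 = 1.
  31 = 10*3 + 1, so a_3 = 10.
  3 = 3*1 + 0, so a_4 = 3.
so x = [4; 2, 1, 10, 3].
Convergents (p_i = a_i*p_{i-1} + p_{i-2}, q_i = a_i*q_{i-1} + q_{i-2} with p_{-2}=0, p_{-1}=1, q_{-2}=1, q_{-1}=0), until the denominator exceeds 40:
  i=0: a_0=4, p_0 = 4*1 + 0 = 4, q_0 = 4*0 + 1 = 1.
  i=1: a_1=2, p_1 = 2*4 + 1 = 9, q_1 = 2*1 + 0 = 2.
  i=2: a_2=1, p_2 = 1*9 + 4 = 13, q_2 = 1*2 + 1 = 3.
  i=3: a_3=10, p_3 = 10*13 + 9 = 139, q_3 = 10*3 + 2 = 32.
  i=4: a_4=3, p_4 = 3*139 + 13 = 430, q_4 = 3*32 + 3 = 99.
q_4 = 99 > 40, so the last convergent with denominator <= 40 is p_3/q_3 = 139/32.
The closest fraction with denominator <= 40 is either p_3/q_3 or the intermediate fraction (k*p_3 + p_2)/(k*q_3 + q_2) with the largest k >= 1 whose denominator stays <= 40; these approach x as k grows, and every other convergent or intermediate fraction in range is farther away.
Largest k: floor((40 - q_2)/q_3) = floor((40 - 3)/32) = 1.
That gives (1*139 + 13)/(1*32 + 3) = 152/35.
Compare the errors: |x - 139/32| = |430*32 - 139*99|/(99*32) = 1/3168, and |x - 152/35| = |430*35 - 152*99|/(99*35) = 2/3465.
Cross-multiplying, 1*3465 = 3465 < 6336 = 2*3168, so 1/3168 is smaller: the convergent 139/32 is closer to x than 152/35.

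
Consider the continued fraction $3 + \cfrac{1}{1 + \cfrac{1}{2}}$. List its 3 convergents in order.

Using the convergent recurrence p_i = a_i*p_{i-1} + p_{i-2}, q_i = a_i*q_{i-1} + q_{i-2} with p_{-2}=0, p_{-1}=1, q_{-2}=1, q_{-1}=0:
  i=0: a_0=3, p_0 = 3*1 + 0 = 3, q_0 = 3*0 + 1 = 1.
  i=1: a_1=1, p_1 = 1*3 + 1 = 4, q_1 = 1*1 + 0 = 1.
  i=2: a_2=2, p_2 = 2*4 + 3 = 11, q_2 = 2*1 + 1 = 3.

3/1, 4/1, 11/3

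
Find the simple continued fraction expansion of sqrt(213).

[14; (1, 1, 2, 6, 1, 8, 1, 6, 2, 1, 1, 28)]

Write x_i = (sqrt(213) + m_i)/d_i with (m_0, d_0) = (0, 1). a_0 = floor(sqrt(213)) = 14, since 14^2 = 196 <= 213 < 225 = 15^2.
Iterate m_{i+1} = d_i*a_i - m_i, d_{i+1} = (213 - m_{i+1}^2)/d_i, a_{i+1} = floor((a_0 + m_{i+1})/d_{i+1}):
  m_1 = 1*14 - 0 = 14, d_1 = (213 - 14^2)/1 = 17/1 = 17, a_1 = floor((14 + 14)/17) = 1.
  m_2 = 17*1 - 14 = 3, d_2 = (213 - 3^2)/17 = 204/17 = 12, a_2 = floor((14 + 3)/12) = 1.
  m_3 = 12*1 - 3 = 9, d_3 = (213 - 9^2)/12 = 132/12 = 11, a_3 = floor((14 + 9)/11) = 2.
  m_4 = 11*2 - 9 = 13, d_4 = (213 - 13^2)/11 = 44/11 = 4, a_4 = floor((14 + 13)/4) = 6.
  m_5 = 4*6 - 13 = 11, d_5 = (213 - 11^2)/4 = 92/4 = 23, a_5 = floor((14 + 11)/23) = 1.
  m_6 = 23*1 - 11 = 12, d_6 = (213 - 12^2)/23 = 69/23 = 3, a_6 = floor((14 + 12)/3) = 8.
  m_7 = 3*8 - 12 = 12, d_7 = (213 - 12^2)/3 = 69/3 = 23, a_7 = floor((14 + 12)/23) = 1.
  m_8 = 23*1 - 12 = 11, d_8 = (213 - 11^2)/23 = 92/23 = 4, a_8 = floor((14 + 11)/4) = 6.
  m_9 = 4*6 - 11 = 13, d_9 = (213 - 13^2)/4 = 44/4 = 11, a_9 = floor((14 + 13)/11) = 2.
  m_10 = 11*2 - 13 = 9, d_10 = (213 - 9^2)/11 = 132/11 = 12, a_10 = floor((14 + 9)/12) = 1.
  m_11 = 12*1 - 9 = 3, d_11 = (213 - 3^2)/12 = 204/12 = 17, a_11 = floor((14 + 3)/17) = 1.
  m_12 = 17*1 - 3 = 14, d_12 = (213 - 14^2)/17 = 17/17 = 1, a_12 = floor((14 + 14)/1) = 28.
  m_13 = 1*28 - 14 = 14, d_13 = (213 - 14^2)/1 = 17/1 = 17: (m_13, d_13) = (m_1, d_1) = (14, 17), so from here the quotients repeat a_1, ..., a_12; the period length is 12.
Hence the expansion of sqrt(213) is a_0 = 14 followed by the repeating block 1, 1, 2, 6, 1, 8, 1, 6, 2, 1, 1, 28 (period 12).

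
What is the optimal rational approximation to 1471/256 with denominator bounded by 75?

362/63

Expand x = 1471/256 as a continued fraction with the Euclidean algorithm:
  1471 = 5*256 + 191, so a_0 = 5.
  256 = 1*191 + 65, so a_1 = 1.
  191 = 2*65 + 61, so a_2 = 2.
  65 = 1*61 + 4, so a_3 = 1.
  61 = 15*4 + 1, so a_4 = 15.
  4 = 4*1 + 0, so a_5 = 4.
so x = [5; 1, 2, 1, 15, 4].
Convergents (p_i = a_i*p_{i-1} + p_{i-2}, q_i = a_i*q_{i-1} + q_{i-2} with p_{-2}=0, p_{-1}=1, q_{-2}=1, q_{-1}=0), until the denominator exceeds 75:
  i=0: a_0=5, p_0 = 5*1 + 0 = 5, q_0 = 5*0 + 1 = 1.
  i=1: a_1=1, p_1 = 1*5 + 1 = 6, q_1 = 1*1 + 0 = 1.
  i=2: a_2=2, p_2 = 2*6 + 5 = 17, q_2 = 2*1 + 1 = 3.
  i=3: a_3=1, p_3 = 1*17 + 6 = 23, q_3 = 1*3 + 1 = 4.
  i=4: a_4=15, p_4 = 15*23 + 17 = 362, q_4 = 15*4 + 3 = 63.
  i=5: a_5=4, p_5 = 4*362 + 23 = 1471, q_5 = 4*63 + 4 = 256.
q_5 = 256 > 75, so the last convergent with denominator <= 75 is p_4/q_4 = 362/63.
The closest fraction with denominator <= 75 is either p_4/q_4 or the intermediate fraction (k*p_4 + p_3)/(k*q_4 + q_3) with the largest k >= 1 whose denominator stays <= 75; these approach x as k grows, and every other convergent or intermediate fraction in range is farther away.
Largest k: floor((75 - q_3)/q_4) = floor((75 - 4)/63) = 1.
That gives (1*362 + 23)/(1*63 + 4) = 385/67.
Compare the errors: |x - 362/63| = |1471*63 - 362*256|/(256*63) = 1/16128, and |x - 385/67| = |1471*67 - 385*256|/(256*67) = 3/17152.
Cross-multiplying, 1*17152 = 17152 < 48384 = 3*16128, so 1/16128 is smaller: the convergent 362/63 is closer to x than 385/67.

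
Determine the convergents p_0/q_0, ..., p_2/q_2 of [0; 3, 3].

0/1, 1/3, 3/10

Using the convergent recurrence p_i = a_i*p_{i-1} + p_{i-2}, q_i = a_i*q_{i-1} + q_{i-2} with p_{-2}=0, p_{-1}=1, q_{-2}=1, q_{-1}=0:
  i=0: a_0=0, p_0 = 0*1 + 0 = 0, q_0 = 0*0 + 1 = 1.
  i=1: a_1=3, p_1 = 3*0 + 1 = 1, q_1 = 3*1 + 0 = 3.
  i=2: a_2=3, p_2 = 3*1 + 0 = 3, q_2 = 3*3 + 1 = 10.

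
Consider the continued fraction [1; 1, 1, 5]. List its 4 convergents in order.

Using the convergent recurrence p_i = a_i*p_{i-1} + p_{i-2}, q_i = a_i*q_{i-1} + q_{i-2} with p_{-2}=0, p_{-1}=1, q_{-2}=1, q_{-1}=0:
  i=0: a_0=1, p_0 = 1*1 + 0 = 1, q_0 = 1*0 + 1 = 1.
  i=1: a_1=1, p_1 = 1*1 + 1 = 2, q_1 = 1*1 + 0 = 1.
  i=2: a_2=1, p_2 = 1*2 + 1 = 3, q_2 = 1*1 + 1 = 2.
  i=3: a_3=5, p_3 = 5*3 + 2 = 17, q_3 = 5*2 + 1 = 11.

1/1, 2/1, 3/2, 17/11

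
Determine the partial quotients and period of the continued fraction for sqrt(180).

Write x_i = (sqrt(180) + m_i)/d_i with (m_0, d_0) = (0, 1). a_0 = floor(sqrt(180)) = 13, since 13^2 = 169 <= 180 < 196 = 14^2.
Iterate m_{i+1} = d_i*a_i - m_i, d_{i+1} = (180 - m_{i+1}^2)/d_i, a_{i+1} = floor((a_0 + m_{i+1})/d_{i+1}):
  m_1 = 1*13 - 0 = 13, d_1 = (180 - 13^2)/1 = 11/1 = 11, a_1 = floor((13 + 13)/11) = 2.
  m_2 = 11*2 - 13 = 9, d_2 = (180 - 9^2)/11 = 99/11 = 9, a_2 = floor((13 + 9)/9) = 2.
  m_3 = 9*2 - 9 = 9, d_3 = (180 - 9^2)/9 = 99/9 = 11, a_3 = floor((13 + 9)/11) = 2.
  m_4 = 11*2 - 9 = 13, d_4 = (180 - 13^2)/11 = 11/11 = 1, a_4 = floor((13 + 13)/1) = 26.
  m_5 = 1*26 - 13 = 13, d_5 = (180 - 13^2)/1 = 11/1 = 11: (m_5, d_5) = (m_1, d_1) = (13, 11), so from here the quotients repeat a_1, ..., a_4; the period length is 4.
Hence the expansion of sqrt(180) is a_0 = 13 followed by the repeating block 2, 2, 2, 26 (period 4).

[13; (2, 2, 2, 26)]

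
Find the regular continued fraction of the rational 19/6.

Run the Euclidean algorithm on 19 and 6; the successive quotients are the partial quotients a_0, a_1, ... (each step inverts the fractional part left over by the previous one):
  19 = 3*6 + 1, so a_0 = 3.
  6 = 6*1 + 0, so a_1 = 6.
The remainder reaches 0 after 2 divisions, so the expansion has 2 partial quotients, read off in order.

[3; 6]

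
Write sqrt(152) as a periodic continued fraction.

Write x_i = (sqrt(152) + m_i)/d_i with (m_0, d_0) = (0, 1). a_0 = floor(sqrt(152)) = 12, since 12^2 = 144 <= 152 < 169 = 13^2.
Iterate m_{i+1} = d_i*a_i - m_i, d_{i+1} = (152 - m_{i+1}^2)/d_i, a_{i+1} = floor((a_0 + m_{i+1})/d_{i+1}):
  m_1 = 1*12 - 0 = 12, d_1 = (152 - 12^2)/1 = 8/1 = 8, a_1 = floor((12 + 12)/8) = 3.
  m_2 = 8*3 - 12 = 12, d_2 = (152 - 12^2)/8 = 8/8 = 1, a_2 = floor((12 + 12)/1) = 24.
  m_3 = 1*24 - 12 = 12, d_3 = (152 - 12^2)/1 = 8/1 = 8: (m_3, d_3) = (m_1, d_1) = (12, 8), so from here the quotients repeat a_1, a_2; the period length is 2.
Hence the expansion of sqrt(152) is a_0 = 12 followed by the repeating block 3, 24 (period 2).

[12; (3, 24)]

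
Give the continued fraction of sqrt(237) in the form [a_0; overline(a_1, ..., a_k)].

Write x_i = (sqrt(237) + m_i)/d_i with (m_0, d_0) = (0, 1). a_0 = floor(sqrt(237)) = 15, since 15^2 = 225 <= 237 < 256 = 16^2.
Iterate m_{i+1} = d_i*a_i - m_i, d_{i+1} = (237 - m_{i+1}^2)/d_i, a_{i+1} = floor((a_0 + m_{i+1})/d_{i+1}):
  m_1 = 1*15 - 0 = 15, d_1 = (237 - 15^2)/1 = 12/1 = 12, a_1 = floor((15 + 15)/12) = 2.
  m_2 = 12*2 - 15 = 9, d_2 = (237 - 9^2)/12 = 156/12 = 13, a_2 = floor((15 + 9)/13) = 1.
  m_3 = 13*1 - 9 = 4, d_3 = (237 - 4^2)/13 = 221/13 = 17, a_3 = floor((15 + 4)/17) = 1.
  m_4 = 17*1 - 4 = 13, d_4 = (237 - 13^2)/17 = 68/17 = 4, a_4 = floor((15 + 13)/4) = 7.
  m_5 = 4*7 - 13 = 15, d_5 = (237 - 15^2)/4 = 12/4 = 3, a_5 = floor((15 + 15)/3) = 10.
  m_6 = 3*10 - 15 = 15, d_6 = (237 - 15^2)/3 = 12/3 = 4, a_6 = floor((15 + 15)/4) = 7.
  m_7 = 4*7 - 15 = 13, d_7 = (237 - 13^2)/4 = 68/4 = 17, a_7 = floor((15 + 13)/17) = 1.
  m_8 = 17*1 - 13 = 4, d_8 = (237 - 4^2)/17 = 221/17 = 13, a_8 = floor((15 + 4)/13) = 1.
  m_9 = 13*1 - 4 = 9, d_9 = (237 - 9^2)/13 = 156/13 = 12, a_9 = floor((15 + 9)/12) = 2.
  m_10 = 12*2 - 9 = 15, d_10 = (237 - 15^2)/12 = 12/12 = 1, a_10 = floor((15 + 15)/1) = 30.
  m_11 = 1*30 - 15 = 15, d_11 = (237 - 15^2)/1 = 12/1 = 12: (m_11, d_11) = (m_1, d_1) = (15, 12), so from here the quotients repeat a_1, ..., a_10; the period length is 10.
Hence the expansion of sqrt(237) is a_0 = 15 followed by the repeating block 2, 1, 1, 7, 10, 7, 1, 1, 2, 30 (period 10).

[15; overline(2, 1, 1, 7, 10, 7, 1, 1, 2, 30)]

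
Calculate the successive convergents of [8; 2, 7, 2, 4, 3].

Using the convergent recurrence p_i = a_i*p_{i-1} + p_{i-2}, q_i = a_i*q_{i-1} + q_{i-2} with p_{-2}=0, p_{-1}=1, q_{-2}=1, q_{-1}=0:
  i=0: a_0=8, p_0 = 8*1 + 0 = 8, q_0 = 8*0 + 1 = 1.
  i=1: a_1=2, p_1 = 2*8 + 1 = 17, q_1 = 2*1 + 0 = 2.
  i=2: a_2=7, p_2 = 7*17 + 8 = 127, q_2 = 7*2 + 1 = 15.
  i=3: a_3=2, p_3 = 2*127 + 17 = 271, q_3 = 2*15 + 2 = 32.
  i=4: a_4=4, p_4 = 4*271 + 127 = 1211, q_4 = 4*32 + 15 = 143.
  i=5: a_5=3, p_5 = 3*1211 + 271 = 3904, q_5 = 3*143 + 32 = 461.

8/1, 17/2, 127/15, 271/32, 1211/143, 3904/461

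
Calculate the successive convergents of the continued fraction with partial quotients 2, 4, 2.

Using the convergent recurrence p_i = a_i*p_{i-1} + p_{i-2}, q_i = a_i*q_{i-1} + q_{i-2} with p_{-2}=0, p_{-1}=1, q_{-2}=1, q_{-1}=0:
  i=0: a_0=2, p_0 = 2*1 + 0 = 2, q_0 = 2*0 + 1 = 1.
  i=1: a_1=4, p_1 = 4*2 + 1 = 9, q_1 = 4*1 + 0 = 4.
  i=2: a_2=2, p_2 = 2*9 + 2 = 20, q_2 = 2*4 + 1 = 9.

2/1, 9/4, 20/9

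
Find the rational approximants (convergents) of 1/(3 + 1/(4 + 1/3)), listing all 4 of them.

0/1, 1/3, 4/13, 13/42

Using the convergent recurrence p_i = a_i*p_{i-1} + p_{i-2}, q_i = a_i*q_{i-1} + q_{i-2} with p_{-2}=0, p_{-1}=1, q_{-2}=1, q_{-1}=0:
  i=0: a_0=0, p_0 = 0*1 + 0 = 0, q_0 = 0*0 + 1 = 1.
  i=1: a_1=3, p_1 = 3*0 + 1 = 1, q_1 = 3*1 + 0 = 3.
  i=2: a_2=4, p_2 = 4*1 + 0 = 4, q_2 = 4*3 + 1 = 13.
  i=3: a_3=3, p_3 = 3*4 + 1 = 13, q_3 = 3*13 + 3 = 42.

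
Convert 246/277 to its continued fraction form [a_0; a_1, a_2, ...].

[0; 1, 7, 1, 14, 2]

Run the Euclidean algorithm on 246 and 277; the successive quotients are the partial quotients a_0, a_1, ... (each step inverts the fractional part left over by the previous one):
  246 = 0*277 + 246, so a_0 = 0.
  277 = 1*246 + 31, so a_1 = 1.
  246 = 7*31 + 29, so a_2 = 7.
  31 = 1*29 + 2, so a_3 = 1.
  29 = 14*2 + 1, so a_4 = 14.
  2 = 2*1 + 0, so a_5 = 2.
The remainder reaches 0 after 6 divisions, so the expansion has 6 partial quotients, read off in order.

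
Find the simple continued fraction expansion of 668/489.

[1; 2, 1, 2, 1, 2, 1, 2, 4]

Run the Euclidean algorithm on 668 and 489; the successive quotients are the partial quotients a_0, a_1, ... (each step inverts the fractional part left over by the previous one):
  668 = 1*489 + 179, so a_0 = 1.
  489 = 2*179 + 131, so a_1 = 2.
  179 = 1*131 + 48, so a_2 = 1.
  131 = 2*48 + 35, so a_3 = 2.
  48 = 1*35 + 13, so a_4 = 1.
  35 = 2*13 + 9, so a_5 = 2.
  13 = 1*9 + 4, so a_6 = 1.
  9 = 2*4 + 1, so a_7 = 2.
  4 = 4*1 + 0, so a_8 = 4.
The remainder reaches 0 after 9 divisions, so the expansion has 9 partial quotients, read off in order.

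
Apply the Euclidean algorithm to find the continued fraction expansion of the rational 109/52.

[2; 10, 2, 2]

Run the Euclidean algorithm on 109 and 52; the successive quotients are the partial quotients a_0, a_1, ... (each step inverts the fractional part left over by the previous one):
  109 = 2*52 + 5, so a_0 = 2.
  52 = 10*5 + 2, so a_1 = 10.
  5 = 2*2 + 1, so a_2 = 2.
  2 = 2*1 + 0, so a_3 = 2.
The remainder reaches 0 after 4 divisions, so the expansion has 4 partial quotients, read off in order.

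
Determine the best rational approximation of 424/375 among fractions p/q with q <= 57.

Expand x = 424/375 as a continued fraction with the Euclidean algorithm:
  424 = 1*375 + 49, so a_0 = 1.
  375 = 7*49 + 32, so a_1 = 7.
  49 = 1*32 + 17, so a_2 = 1.
  32 = 1*17 + 15, so a_3 = 1.
  17 = 1*15 + 2, so a_4 = 1.
  15 = 7*2 + 1, so a_5 = 7.
  2 = 2*1 + 0, so a_6 = 2.
so x = [1; 7, 1, 1, 1, 7, 2].
Convergents (p_i = a_i*p_{i-1} + p_{i-2}, q_i = a_i*q_{i-1} + q_{i-2} with p_{-2}=0, p_{-1}=1, q_{-2}=1, q_{-1}=0), until the denominator exceeds 57:
  i=0: a_0=1, p_0 = 1*1 + 0 = 1, q_0 = 1*0 + 1 = 1.
  i=1: a_1=7, p_1 = 7*1 + 1 = 8, q_1 = 7*1 + 0 = 7.
  i=2: a_2=1, p_2 = 1*8 + 1 = 9, q_2 = 1*7 + 1 = 8.
  i=3: a_3=1, p_3 = 1*9 + 8 = 17, q_3 = 1*8 + 7 = 15.
  i=4: a_4=1, p_4 = 1*17 + 9 = 26, q_4 = 1*15 + 8 = 23.
  i=5: a_5=7, p_5 = 7*26 + 17 = 199, q_5 = 7*23 + 15 = 176.
q_5 = 176 > 57, so the last convergent with denominator <= 57 is p_4/q_4 = 26/23.
The closest fraction with denominator <= 57 is either p_4/q_4 or the intermediate fraction (k*p_4 + p_3)/(k*q_4 + q_3) with the largest k >= 1 whose denominator stays <= 57; these approach x as k grows, and every other convergent or intermediate fraction in range is farther away.
Largest k: floor((57 - q_3)/q_4) = floor((57 - 15)/23) = 1.
That gives (1*26 + 17)/(1*23 + 15) = 43/38.
Compare the errors: |x - 26/23| = |424*23 - 26*375|/(375*23) = 2/8625, and |x - 43/38| = |424*38 - 43*375|/(375*38) = 13/14250.
Cross-multiplying, 2*14250 = 28500 < 112125 = 13*8625, so 2/8625 is smaller: the convergent 26/23 is closer to x than 43/38.

26/23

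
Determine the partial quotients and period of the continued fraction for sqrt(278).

Write x_i = (sqrt(278) + m_i)/d_i with (m_0, d_0) = (0, 1). a_0 = floor(sqrt(278)) = 16, since 16^2 = 256 <= 278 < 289 = 17^2.
Iterate m_{i+1} = d_i*a_i - m_i, d_{i+1} = (278 - m_{i+1}^2)/d_i, a_{i+1} = floor((a_0 + m_{i+1})/d_{i+1}):
  m_1 = 1*16 - 0 = 16, d_1 = (278 - 16^2)/1 = 22/1 = 22, a_1 = floor((16 + 16)/22) = 1.
  m_2 = 22*1 - 16 = 6, d_2 = (278 - 6^2)/22 = 242/22 = 11, a_2 = floor((16 + 6)/11) = 2.
  m_3 = 11*2 - 6 = 16, d_3 = (278 - 16^2)/11 = 22/11 = 2, a_3 = floor((16 + 16)/2) = 16.
  m_4 = 2*16 - 16 = 16, d_4 = (278 - 16^2)/2 = 22/2 = 11, a_4 = floor((16 + 16)/11) = 2.
  m_5 = 11*2 - 16 = 6, d_5 = (278 - 6^2)/11 = 242/11 = 22, a_5 = floor((16 + 6)/22) = 1.
  m_6 = 22*1 - 6 = 16, d_6 = (278 - 16^2)/22 = 22/22 = 1, a_6 = floor((16 + 16)/1) = 32.
  m_7 = 1*32 - 16 = 16, d_7 = (278 - 16^2)/1 = 22/1 = 22: (m_7, d_7) = (m_1, d_1) = (16, 22), so from here the quotients repeat a_1, ..., a_6; the period length is 6.
Hence the expansion of sqrt(278) is a_0 = 16 followed by the repeating block 1, 2, 16, 2, 1, 32 (period 6).

[16; (1, 2, 16, 2, 1, 32)]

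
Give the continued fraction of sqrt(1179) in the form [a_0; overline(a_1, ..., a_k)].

[34; overline(2, 1, 33, 1, 2, 68)]

Write x_i = (sqrt(1179) + m_i)/d_i with (m_0, d_0) = (0, 1). a_0 = floor(sqrt(1179)) = 34, since 34^2 = 1156 <= 1179 < 1225 = 35^2.
Iterate m_{i+1} = d_i*a_i - m_i, d_{i+1} = (1179 - m_{i+1}^2)/d_i, a_{i+1} = floor((a_0 + m_{i+1})/d_{i+1}):
  m_1 = 1*34 - 0 = 34, d_1 = (1179 - 34^2)/1 = 23/1 = 23, a_1 = floor((34 + 34)/23) = 2.
  m_2 = 23*2 - 34 = 12, d_2 = (1179 - 12^2)/23 = 1035/23 = 45, a_2 = floor((34 + 12)/45) = 1.
  m_3 = 45*1 - 12 = 33, d_3 = (1179 - 33^2)/45 = 90/45 = 2, a_3 = floor((34 + 33)/2) = 33.
  m_4 = 2*33 - 33 = 33, d_4 = (1179 - 33^2)/2 = 90/2 = 45, a_4 = floor((34 + 33)/45) = 1.
  m_5 = 45*1 - 33 = 12, d_5 = (1179 - 12^2)/45 = 1035/45 = 23, a_5 = floor((34 + 12)/23) = 2.
  m_6 = 23*2 - 12 = 34, d_6 = (1179 - 34^2)/23 = 23/23 = 1, a_6 = floor((34 + 34)/1) = 68.
  m_7 = 1*68 - 34 = 34, d_7 = (1179 - 34^2)/1 = 23/1 = 23: (m_7, d_7) = (m_1, d_1) = (34, 23), so from here the quotients repeat a_1, ..., a_6; the period length is 6.
Hence the expansion of sqrt(1179) is a_0 = 34 followed by the repeating block 2, 1, 33, 1, 2, 68 (period 6).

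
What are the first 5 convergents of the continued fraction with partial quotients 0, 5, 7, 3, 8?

Using the convergent recurrence p_i = a_i*p_{i-1} + p_{i-2}, q_i = a_i*q_{i-1} + q_{i-2} with p_{-2}=0, p_{-1}=1, q_{-2}=1, q_{-1}=0:
  i=0: a_0=0, p_0 = 0*1 + 0 = 0, q_0 = 0*0 + 1 = 1.
  i=1: a_1=5, p_1 = 5*0 + 1 = 1, q_1 = 5*1 + 0 = 5.
  i=2: a_2=7, p_2 = 7*1 + 0 = 7, q_2 = 7*5 + 1 = 36.
  i=3: a_3=3, p_3 = 3*7 + 1 = 22, q_3 = 3*36 + 5 = 113.
  i=4: a_4=8, p_4 = 8*22 + 7 = 183, q_4 = 8*113 + 36 = 940.

0/1, 1/5, 7/36, 22/113, 183/940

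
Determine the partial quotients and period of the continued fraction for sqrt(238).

Write x_i = (sqrt(238) + m_i)/d_i with (m_0, d_0) = (0, 1). a_0 = floor(sqrt(238)) = 15, since 15^2 = 225 <= 238 < 256 = 16^2.
Iterate m_{i+1} = d_i*a_i - m_i, d_{i+1} = (238 - m_{i+1}^2)/d_i, a_{i+1} = floor((a_0 + m_{i+1})/d_{i+1}):
  m_1 = 1*15 - 0 = 15, d_1 = (238 - 15^2)/1 = 13/1 = 13, a_1 = floor((15 + 15)/13) = 2.
  m_2 = 13*2 - 15 = 11, d_2 = (238 - 11^2)/13 = 117/13 = 9, a_2 = floor((15 + 11)/9) = 2.
  m_3 = 9*2 - 11 = 7, d_3 = (238 - 7^2)/9 = 189/9 = 21, a_3 = floor((15 + 7)/21) = 1.
  m_4 = 21*1 - 7 = 14, d_4 = (238 - 14^2)/21 = 42/21 = 2, a_4 = floor((15 + 14)/2) = 14.
  m_5 = 2*14 - 14 = 14, d_5 = (238 - 14^2)/2 = 42/2 = 21, a_5 = floor((15 + 14)/21) = 1.
  m_6 = 21*1 - 14 = 7, d_6 = (238 - 7^2)/21 = 189/21 = 9, a_6 = floor((15 + 7)/9) = 2.
  m_7 = 9*2 - 7 = 11, d_7 = (238 - 11^2)/9 = 117/9 = 13, a_7 = floor((15 + 11)/13) = 2.
  m_8 = 13*2 - 11 = 15, d_8 = (238 - 15^2)/13 = 13/13 = 1, a_8 = floor((15 + 15)/1) = 30.
  m_9 = 1*30 - 15 = 15, d_9 = (238 - 15^2)/1 = 13/1 = 13: (m_9, d_9) = (m_1, d_1) = (15, 13), so from here the quotients repeat a_1, ..., a_8; the period length is 8.
Hence the expansion of sqrt(238) is a_0 = 15 followed by the repeating block 2, 2, 1, 14, 1, 2, 2, 30 (period 8).

[15; (2, 2, 1, 14, 1, 2, 2, 30)]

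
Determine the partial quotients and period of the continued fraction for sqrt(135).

Write x_i = (sqrt(135) + m_i)/d_i with (m_0, d_0) = (0, 1). a_0 = floor(sqrt(135)) = 11, since 11^2 = 121 <= 135 < 144 = 12^2.
Iterate m_{i+1} = d_i*a_i - m_i, d_{i+1} = (135 - m_{i+1}^2)/d_i, a_{i+1} = floor((a_0 + m_{i+1})/d_{i+1}):
  m_1 = 1*11 - 0 = 11, d_1 = (135 - 11^2)/1 = 14/1 = 14, a_1 = floor((11 + 11)/14) = 1.
  m_2 = 14*1 - 11 = 3, d_2 = (135 - 3^2)/14 = 126/14 = 9, a_2 = floor((11 + 3)/9) = 1.
  m_3 = 9*1 - 3 = 6, d_3 = (135 - 6^2)/9 = 99/9 = 11, a_3 = floor((11 + 6)/11) = 1.
  m_4 = 11*1 - 6 = 5, d_4 = (135 - 5^2)/11 = 110/11 = 10, a_4 = floor((11 + 5)/10) = 1.
  m_5 = 10*1 - 5 = 5, d_5 = (135 - 5^2)/10 = 110/10 = 11, a_5 = floor((11 + 5)/11) = 1.
  m_6 = 11*1 - 5 = 6, d_6 = (135 - 6^2)/11 = 99/11 = 9, a_6 = floor((11 + 6)/9) = 1.
  m_7 = 9*1 - 6 = 3, d_7 = (135 - 3^2)/9 = 126/9 = 14, a_7 = floor((11 + 3)/14) = 1.
  m_8 = 14*1 - 3 = 11, d_8 = (135 - 11^2)/14 = 14/14 = 1, a_8 = floor((11 + 11)/1) = 22.
  m_9 = 1*22 - 11 = 11, d_9 = (135 - 11^2)/1 = 14/1 = 14: (m_9, d_9) = (m_1, d_1) = (11, 14), so from here the quotients repeat a_1, ..., a_8; the period length is 8.
Hence the expansion of sqrt(135) is a_0 = 11 followed by the repeating block 1, 1, 1, 1, 1, 1, 1, 22 (period 8).

[11; (1, 1, 1, 1, 1, 1, 1, 22)]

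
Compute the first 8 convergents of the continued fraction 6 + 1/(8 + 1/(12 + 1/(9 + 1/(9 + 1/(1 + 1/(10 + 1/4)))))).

6/1, 49/8, 594/97, 5395/881, 49149/8026, 54544/8907, 594589/97096, 2432900/397291

Using the convergent recurrence p_i = a_i*p_{i-1} + p_{i-2}, q_i = a_i*q_{i-1} + q_{i-2} with p_{-2}=0, p_{-1}=1, q_{-2}=1, q_{-1}=0:
  i=0: a_0=6, p_0 = 6*1 + 0 = 6, q_0 = 6*0 + 1 = 1.
  i=1: a_1=8, p_1 = 8*6 + 1 = 49, q_1 = 8*1 + 0 = 8.
  i=2: a_2=12, p_2 = 12*49 + 6 = 594, q_2 = 12*8 + 1 = 97.
  i=3: a_3=9, p_3 = 9*594 + 49 = 5395, q_3 = 9*97 + 8 = 881.
  i=4: a_4=9, p_4 = 9*5395 + 594 = 49149, q_4 = 9*881 + 97 = 8026.
  i=5: a_5=1, p_5 = 1*49149 + 5395 = 54544, q_5 = 1*8026 + 881 = 8907.
  i=6: a_6=10, p_6 = 10*54544 + 49149 = 594589, q_6 = 10*8907 + 8026 = 97096.
  i=7: a_7=4, p_7 = 4*594589 + 54544 = 2432900, q_7 = 4*97096 + 8907 = 397291.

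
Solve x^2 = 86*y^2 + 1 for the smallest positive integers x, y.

(x, y) = (10405, 1122)

First expand sqrt(86) as a continued fraction. With x_i = (sqrt(86) + m_i)/d_i and (m_0, d_0) = (0, 1): a_0 = floor(sqrt(86)) = 9, since 9^2 = 81 <= 86 < 100 = 10^2.
Iterate m_{i+1} = d_i*a_i - m_i, d_{i+1} = (86 - m_{i+1}^2)/d_i, a_{i+1} = floor((a_0 + m_{i+1})/d_{i+1}):
  m_1 = 1*9 - 0 = 9, d_1 = (86 - 9^2)/1 = 5/1 = 5, a_1 = floor((9 + 9)/5) = 3.
  m_2 = 5*3 - 9 = 6, d_2 = (86 - 6^2)/5 = 50/5 = 10, a_2 = floor((9 + 6)/10) = 1.
  m_3 = 10*1 - 6 = 4, d_3 = (86 - 4^2)/10 = 70/10 = 7, a_3 = floor((9 + 4)/7) = 1.
  m_4 = 7*1 - 4 = 3, d_4 = (86 - 3^2)/7 = 77/7 = 11, a_4 = floor((9 + 3)/11) = 1.
  m_5 = 11*1 - 3 = 8, d_5 = (86 - 8^2)/11 = 22/11 = 2, a_5 = floor((9 + 8)/2) = 8.
  m_6 = 2*8 - 8 = 8, d_6 = (86 - 8^2)/2 = 22/2 = 11, a_6 = floor((9 + 8)/11) = 1.
  m_7 = 11*1 - 8 = 3, d_7 = (86 - 3^2)/11 = 77/11 = 7, a_7 = floor((9 + 3)/7) = 1.
  m_8 = 7*1 - 3 = 4, d_8 = (86 - 4^2)/7 = 70/7 = 10, a_8 = floor((9 + 4)/10) = 1.
  m_9 = 10*1 - 4 = 6, d_9 = (86 - 6^2)/10 = 50/10 = 5, a_9 = floor((9 + 6)/5) = 3.
  m_10 = 5*3 - 6 = 9, d_10 = (86 - 9^2)/5 = 5/5 = 1, a_10 = floor((9 + 9)/1) = 18.
  m_11 = 1*18 - 9 = 9, d_11 = (86 - 9^2)/1 = 5/1 = 5: (m_11, d_11) = (m_1, d_1) = (9, 5), so from here the quotients repeat a_1, ..., a_10; the period length is 10.
So sqrt(86) = [9; (3, 1, 1, 1, 8, 1, 1, 1, 3, 18)] with period length k = 10.
k is even, so the fundamental solution of x^2 - 86y^2 = 1 is (p_{k-1}, q_{k-1}) = (p_9, q_9); compute convergents through index 9.
Convergents (p_i = a_i*p_{i-1} + p_{i-2}, q_i = a_i*q_{i-1} + q_{i-2} with p_{-2}=0, p_{-1}=1, q_{-2}=1, q_{-1}=0):
  i=0: a_0=9, p_0 = 9*1 + 0 = 9, q_0 = 9*0 + 1 = 1.
  i=1: a_1=3, p_1 = 3*9 + 1 = 28, q_1 = 3*1 + 0 = 3.
  i=2: a_2=1, p_2 = 1*28 + 9 = 37, q_2 = 1*3 + 1 = 4.
  i=3: a_3=1, p_3 = 1*37 + 28 = 65, q_3 = 1*4 + 3 = 7.
  i=4: a_4=1, p_4 = 1*65 + 37 = 102, q_4 = 1*7 + 4 = 11.
  i=5: a_5=8, p_5 = 8*102 + 65 = 881, q_5 = 8*11 + 7 = 95.
  i=6: a_6=1, p_6 = 1*881 + 102 = 983, q_6 = 1*95 + 11 = 106.
  i=7: a_7=1, p_7 = 1*983 + 881 = 1864, q_7 = 1*106 + 95 = 201.
  i=8: a_8=1, p_8 = 1*1864 + 983 = 2847, q_8 = 1*201 + 106 = 307.
  i=9: a_9=3, p_9 = 3*2847 + 1864 = 10405, q_9 = 3*307 + 201 = 1122.
Check: 10405^2 - 86*1122^2 = 108264025 - 108264024 = 1, so (x, y) = (10405, 1122) solves the equation, and by the theorem it is the least positive solution.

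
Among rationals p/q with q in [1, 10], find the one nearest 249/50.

Expand x = 249/50 as a continued fraction with the Euclidean algorithm:
  249 = 4*50 + 49, so a_0 = 4.
  50 = 1*49 + 1, so a_1 = 1.
  49 = 49*1 + 0, so a_2 = 49.
so x = [4; 1, 49].
Convergents (p_i = a_i*p_{i-1} + p_{i-2}, q_i = a_i*q_{i-1} + q_{i-2} with p_{-2}=0, p_{-1}=1, q_{-2}=1, q_{-1}=0), until the denominator exceeds 10:
  i=0: a_0=4, p_0 = 4*1 + 0 = 4, q_0 = 4*0 + 1 = 1.
  i=1: a_1=1, p_1 = 1*4 + 1 = 5, q_1 = 1*1 + 0 = 1.
  i=2: a_2=49, p_2 = 49*5 + 4 = 249, q_2 = 49*1 + 1 = 50.
q_2 = 50 > 10, so the last convergent with denominator <= 10 is p_1/q_1 = 5/1.
The closest fraction with denominator <= 10 is either p_1/q_1 or the intermediate fraction (k*p_1 + p_0)/(k*q_1 + q_0) with the largest k >= 1 whose denominator stays <= 10; these approach x as k grows, and every other convergent or intermediate fraction in range is farther away.
Largest k: floor((10 - q_0)/q_1) = floor((10 - 1)/1) = 9.
That gives (9*5 + 4)/(9*1 + 1) = 49/10.
Compare the errors: |x - 5/1| = |249*1 - 5*50|/(50*1) = 1/50, and |x - 49/10| = |249*10 - 49*50|/(50*10) = 40/500.
Cross-multiplying, 1*500 = 500 < 2000 = 40*50, so 1/50 is smaller: the convergent 5/1 is closer to x than 49/10.

5/1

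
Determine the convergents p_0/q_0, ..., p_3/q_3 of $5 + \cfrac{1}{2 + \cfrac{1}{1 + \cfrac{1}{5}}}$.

5/1, 11/2, 16/3, 91/17

Using the convergent recurrence p_i = a_i*p_{i-1} + p_{i-2}, q_i = a_i*q_{i-1} + q_{i-2} with p_{-2}=0, p_{-1}=1, q_{-2}=1, q_{-1}=0:
  i=0: a_0=5, p_0 = 5*1 + 0 = 5, q_0 = 5*0 + 1 = 1.
  i=1: a_1=2, p_1 = 2*5 + 1 = 11, q_1 = 2*1 + 0 = 2.
  i=2: a_2=1, p_2 = 1*11 + 5 = 16, q_2 = 1*2 + 1 = 3.
  i=3: a_3=5, p_3 = 5*16 + 11 = 91, q_3 = 5*3 + 2 = 17.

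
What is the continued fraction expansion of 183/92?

Run the Euclidean algorithm on 183 and 92; the successive quotients are the partial quotients a_0, a_1, ... (each step inverts the fractional part left over by the previous one):
  183 = 1*92 + 91, so a_0 = 1.
  92 = 1*91 + 1, so a_1 = 1.
  91 = 91*1 + 0, so a_2 = 91.
The remainder reaches 0 after 3 divisions, so the expansion has 3 partial quotients, read off in order.

[1; 1, 91]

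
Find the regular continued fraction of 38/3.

[12; 1, 2]

Run the Euclidean algorithm on 38 and 3; the successive quotients are the partial quotients a_0, a_1, ... (each step inverts the fractional part left over by the previous one):
  38 = 12*3 + 2, so a_0 = 12.
  3 = 1*2 + 1, so a_1 = 1.
  2 = 2*1 + 0, so a_2 = 2.
The remainder reaches 0 after 3 divisions, so the expansion has 3 partial quotients, read off in order.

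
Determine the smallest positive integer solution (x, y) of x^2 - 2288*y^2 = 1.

(x, y) = (287, 6)

First expand sqrt(2288) as a continued fraction. With x_i = (sqrt(2288) + m_i)/d_i and (m_0, d_0) = (0, 1): a_0 = floor(sqrt(2288)) = 47, since 47^2 = 2209 <= 2288 < 2304 = 48^2.
Iterate m_{i+1} = d_i*a_i - m_i, d_{i+1} = (2288 - m_{i+1}^2)/d_i, a_{i+1} = floor((a_0 + m_{i+1})/d_{i+1}):
  m_1 = 1*47 - 0 = 47, d_1 = (2288 - 47^2)/1 = 79/1 = 79, a_1 = floor((47 + 47)/79) = 1.
  m_2 = 79*1 - 47 = 32, d_2 = (2288 - 32^2)/79 = 1264/79 = 16, a_2 = floor((47 + 32)/16) = 4.
  m_3 = 16*4 - 32 = 32, d_3 = (2288 - 32^2)/16 = 1264/16 = 79, a_3 = floor((47 + 32)/79) = 1.
  m_4 = 79*1 - 32 = 47, d_4 = (2288 - 47^2)/79 = 79/79 = 1, a_4 = floor((47 + 47)/1) = 94.
  m_5 = 1*94 - 47 = 47, d_5 = (2288 - 47^2)/1 = 79/1 = 79: (m_5, d_5) = (m_1, d_1) = (47, 79), so from here the quotients repeat a_1, ..., a_4; the period length is 4.
So sqrt(2288) = [47; (1, 4, 1, 94)] with period length k = 4.
k is even, so the fundamental solution of x^2 - 2288y^2 = 1 is (p_{k-1}, q_{k-1}) = (p_3, q_3); compute convergents through index 3.
Convergents (p_i = a_i*p_{i-1} + p_{i-2}, q_i = a_i*q_{i-1} + q_{i-2} with p_{-2}=0, p_{-1}=1, q_{-2}=1, q_{-1}=0):
  i=0: a_0=47, p_0 = 47*1 + 0 = 47, q_0 = 47*0 + 1 = 1.
  i=1: a_1=1, p_1 = 1*47 + 1 = 48, q_1 = 1*1 + 0 = 1.
  i=2: a_2=4, p_2 = 4*48 + 47 = 239, q_2 = 4*1 + 1 = 5.
  i=3: a_3=1, p_3 = 1*239 + 48 = 287, q_3 = 1*5 + 1 = 6.
Check: 287^2 - 2288*6^2 = 82369 - 82368 = 1, so (x, y) = (287, 6) solves the equation, and by the theorem it is the least positive solution.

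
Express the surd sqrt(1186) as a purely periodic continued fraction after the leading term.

Write x_i = (sqrt(1186) + m_i)/d_i with (m_0, d_0) = (0, 1). a_0 = floor(sqrt(1186)) = 34, since 34^2 = 1156 <= 1186 < 1225 = 35^2.
Iterate m_{i+1} = d_i*a_i - m_i, d_{i+1} = (1186 - m_{i+1}^2)/d_i, a_{i+1} = floor((a_0 + m_{i+1})/d_{i+1}):
  m_1 = 1*34 - 0 = 34, d_1 = (1186 - 34^2)/1 = 30/1 = 30, a_1 = floor((34 + 34)/30) = 2.
  m_2 = 30*2 - 34 = 26, d_2 = (1186 - 26^2)/30 = 510/30 = 17, a_2 = floor((34 + 26)/17) = 3.
  m_3 = 17*3 - 26 = 25, d_3 = (1186 - 25^2)/17 = 561/17 = 33, a_3 = floor((34 + 25)/33) = 1.
  m_4 = 33*1 - 25 = 8, d_4 = (1186 - 8^2)/33 = 1122/33 = 34, a_4 = floor((34 + 8)/34) = 1.
  m_5 = 34*1 - 8 = 26, d_5 = (1186 - 26^2)/34 = 510/34 = 15, a_5 = floor((34 + 26)/15) = 4.
  m_6 = 15*4 - 26 = 34, d_6 = (1186 - 34^2)/15 = 30/15 = 2, a_6 = floor((34 + 34)/2) = 34.
  m_7 = 2*34 - 34 = 34, d_7 = (1186 - 34^2)/2 = 30/2 = 15, a_7 = floor((34 + 34)/15) = 4.
  m_8 = 15*4 - 34 = 26, d_8 = (1186 - 26^2)/15 = 510/15 = 34, a_8 = floor((34 + 26)/34) = 1.
  m_9 = 34*1 - 26 = 8, d_9 = (1186 - 8^2)/34 = 1122/34 = 33, a_9 = floor((34 + 8)/33) = 1.
  m_10 = 33*1 - 8 = 25, d_10 = (1186 - 25^2)/33 = 561/33 = 17, a_10 = floor((34 + 25)/17) = 3.
  m_11 = 17*3 - 25 = 26, d_11 = (1186 - 26^2)/17 = 510/17 = 30, a_11 = floor((34 + 26)/30) = 2.
  m_12 = 30*2 - 26 = 34, d_12 = (1186 - 34^2)/30 = 30/30 = 1, a_12 = floor((34 + 34)/1) = 68.
  m_13 = 1*68 - 34 = 34, d_13 = (1186 - 34^2)/1 = 30/1 = 30: (m_13, d_13) = (m_1, d_1) = (34, 30), so from here the quotients repeat a_1, ..., a_12; the period length is 12.
Hence the expansion of sqrt(1186) is a_0 = 34 followed by the repeating block 2, 3, 1, 1, 4, 34, 4, 1, 1, 3, 2, 68 (period 12).

[34; (2, 3, 1, 1, 4, 34, 4, 1, 1, 3, 2, 68)]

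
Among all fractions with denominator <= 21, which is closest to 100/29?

69/20

Expand x = 100/29 as a continued fraction with the Euclidean algorithm:
  100 = 3*29 + 13, so a_0 = 3.
  29 = 2*13 + 3, so a_1 = 2.
  13 = 4*3 + 1, so a_2 = 4.
  3 = 3*1 + 0, so a_3 = 3.
so x = [3; 2, 4, 3].
Convergents (p_i = a_i*p_{i-1} + p_{i-2}, q_i = a_i*q_{i-1} + q_{i-2} with p_{-2}=0, p_{-1}=1, q_{-2}=1, q_{-1}=0), until the denominator exceeds 21:
  i=0: a_0=3, p_0 = 3*1 + 0 = 3, q_0 = 3*0 + 1 = 1.
  i=1: a_1=2, p_1 = 2*3 + 1 = 7, q_1 = 2*1 + 0 = 2.
  i=2: a_2=4, p_2 = 4*7 + 3 = 31, q_2 = 4*2 + 1 = 9.
  i=3: a_3=3, p_3 = 3*31 + 7 = 100, q_3 = 3*9 + 2 = 29.
q_3 = 29 > 21, so the last convergent with denominator <= 21 is p_2/q_2 = 31/9.
The closest fraction with denominator <= 21 is either p_2/q_2 or the intermediate fraction (k*p_2 + p_1)/(k*q_2 + q_1) with the largest k >= 1 whose denominator stays <= 21; these approach x as k grows, and every other convergent or intermediate fraction in range is farther away.
Largest k: floor((21 - q_1)/q_2) = floor((21 - 2)/9) = 2.
That gives (2*31 + 7)/(2*9 + 2) = 69/20.
Compare the errors: |x - 31/9| = |100*9 - 31*29|/(29*9) = 1/261, and |x - 69/20| = |100*20 - 69*29|/(29*20) = 1/580.
Cross-multiplying, 1*261 = 261 < 580 = 1*580, so 1/580 is smaller: the intermediate fraction 69/20 is closer to x than 31/9.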